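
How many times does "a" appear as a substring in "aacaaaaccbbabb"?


Searching for "a" in "aacaaaaccbbabb"
Scanning each position:
  Position 0: "a" => MATCH
  Position 1: "a" => MATCH
  Position 2: "c" => no
  Position 3: "a" => MATCH
  Position 4: "a" => MATCH
  Position 5: "a" => MATCH
  Position 6: "a" => MATCH
  Position 7: "c" => no
  Position 8: "c" => no
  Position 9: "b" => no
  Position 10: "b" => no
  Position 11: "a" => MATCH
  Position 12: "b" => no
  Position 13: "b" => no
Total occurrences: 7

7


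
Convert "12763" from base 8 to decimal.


Input: "12763" in base 8
Positional expansion:
  Digit '1' (value 1) x 8^4 = 4096
  Digit '2' (value 2) x 8^3 = 1024
  Digit '7' (value 7) x 8^2 = 448
  Digit '6' (value 6) x 8^1 = 48
  Digit '3' (value 3) x 8^0 = 3
Sum = 5619

5619


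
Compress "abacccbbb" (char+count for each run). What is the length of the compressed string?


Input: abacccbbb
Runs:
  'a' x 1 => "a1"
  'b' x 1 => "b1"
  'a' x 1 => "a1"
  'c' x 3 => "c3"
  'b' x 3 => "b3"
Compressed: "a1b1a1c3b3"
Compressed length: 10

10


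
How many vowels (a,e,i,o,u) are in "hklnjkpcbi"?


Input: hklnjkpcbi
Checking each character:
  'h' at position 0: consonant
  'k' at position 1: consonant
  'l' at position 2: consonant
  'n' at position 3: consonant
  'j' at position 4: consonant
  'k' at position 5: consonant
  'p' at position 6: consonant
  'c' at position 7: consonant
  'b' at position 8: consonant
  'i' at position 9: vowel (running total: 1)
Total vowels: 1

1


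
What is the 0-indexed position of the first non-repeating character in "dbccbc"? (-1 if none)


Input: dbccbc
Character frequencies:
  'b': 2
  'c': 3
  'd': 1
Scanning left to right for freq == 1:
  Position 0 ('d'): unique! => answer = 0

0


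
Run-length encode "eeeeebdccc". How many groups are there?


Input: eeeeebdccc
Scanning for consecutive runs:
  Group 1: 'e' x 5 (positions 0-4)
  Group 2: 'b' x 1 (positions 5-5)
  Group 3: 'd' x 1 (positions 6-6)
  Group 4: 'c' x 3 (positions 7-9)
Total groups: 4

4


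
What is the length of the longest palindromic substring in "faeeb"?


Input: "faeeb"
Checking substrings for palindromes:
  [2:4] "ee" (len 2) => palindrome
Longest palindromic substring: "ee" with length 2

2


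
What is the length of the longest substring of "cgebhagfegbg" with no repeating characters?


Input: "cgebhagfegbg"
Sliding window (track last position of each char):
  Position 0 ('c'): window [0,0] length 1 -- new best
  Position 1 ('g'): window [0,1] length 2 -- new best
  Position 2 ('e'): window [0,2] length 3 -- new best
  Position 3 ('b'): window [0,3] length 4 -- new best
  Position 4 ('h'): window [0,4] length 5 -- new best
  Position 5 ('a'): window [0,5] length 6 -- new best
  Position 6 ('g'): repeat (last at 1), move window start to 2
  Position 6 ('g'): window [2,6] length 5
  Position 7 ('f'): window [2,7] length 6
  Position 8 ('e'): repeat (last at 2), move window start to 3
  Position 8 ('e'): window [3,8] length 6
  Position 9 ('g'): repeat (last at 6), move window start to 7
  Position 9 ('g'): window [7,9] length 3
  Position 10 ('b'): window [7,10] length 4
  Position 11 ('g'): repeat (last at 9), move window start to 10
  Position 11 ('g'): window [10,11] length 2
Longest substring with no repeats: "cgebha" with length 6

6


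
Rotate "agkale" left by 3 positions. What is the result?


Input: "agkale", rotate left by 3
First 3 characters: "agk"
Remaining characters: "ale"
Concatenate remaining + first: "ale" + "agk" = "aleagk"

aleagk


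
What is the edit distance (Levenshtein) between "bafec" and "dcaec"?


Computing edit distance: "bafec" -> "dcaec"
DP table:
           d    c    a    e    c
      0    1    2    3    4    5
  b   1    1    2    3    4    5
  a   2    2    2    2    3    4
  f   3    3    3    3    3    4
  e   4    4    4    4    3    4
  c   5    5    4    5    4    3
Edit distance = dp[5][5] = 3

3


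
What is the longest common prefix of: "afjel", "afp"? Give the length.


Words: afjel, afp
  Position 0: all 'a' => match
  Position 1: all 'f' => match
  Position 2: ('j', 'p') => mismatch, stop
LCP = "af" (length 2)

2


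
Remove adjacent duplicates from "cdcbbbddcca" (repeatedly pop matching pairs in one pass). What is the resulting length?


Input: cdcbbbddcca
Stack-based adjacent duplicate removal:
  Read 'c': push. Stack: c
  Read 'd': push. Stack: cd
  Read 'c': push. Stack: cdc
  Read 'b': push. Stack: cdcb
  Read 'b': matches stack top 'b' => pop. Stack: cdc
  Read 'b': push. Stack: cdcb
  Read 'd': push. Stack: cdcbd
  Read 'd': matches stack top 'd' => pop. Stack: cdcb
  Read 'c': push. Stack: cdcbc
  Read 'c': matches stack top 'c' => pop. Stack: cdcb
  Read 'a': push. Stack: cdcba
Final stack: "cdcba" (length 5)

5


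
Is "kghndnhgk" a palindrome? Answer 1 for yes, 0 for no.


Input: kghndnhgk
Reversed: kghndnhgk
  Compare pos 0 ('k') with pos 8 ('k'): match
  Compare pos 1 ('g') with pos 7 ('g'): match
  Compare pos 2 ('h') with pos 6 ('h'): match
  Compare pos 3 ('n') with pos 5 ('n'): match
Result: palindrome

1


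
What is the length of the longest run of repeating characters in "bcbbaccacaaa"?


Input: "bcbbaccacaaa"
Scanning for longest run:
  Position 1 ('c'): new char, reset run to 1
  Position 2 ('b'): new char, reset run to 1
  Position 3 ('b'): continues run of 'b', length=2
  Position 4 ('a'): new char, reset run to 1
  Position 5 ('c'): new char, reset run to 1
  Position 6 ('c'): continues run of 'c', length=2
  Position 7 ('a'): new char, reset run to 1
  Position 8 ('c'): new char, reset run to 1
  Position 9 ('a'): new char, reset run to 1
  Position 10 ('a'): continues run of 'a', length=2
  Position 11 ('a'): continues run of 'a', length=3
Longest run: 'a' with length 3

3


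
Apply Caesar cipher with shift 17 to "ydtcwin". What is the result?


Caesar cipher: shift "ydtcwin" by 17
  'y' (pos 24) + 17 = pos 15 = 'p'
  'd' (pos 3) + 17 = pos 20 = 'u'
  't' (pos 19) + 17 = pos 10 = 'k'
  'c' (pos 2) + 17 = pos 19 = 't'
  'w' (pos 22) + 17 = pos 13 = 'n'
  'i' (pos 8) + 17 = pos 25 = 'z'
  'n' (pos 13) + 17 = pos 4 = 'e'
Result: puktnze

puktnze


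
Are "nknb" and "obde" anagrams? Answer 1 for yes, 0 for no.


Strings: "nknb", "obde"
Sorted first:  bknn
Sorted second: bdeo
Differ at position 1: 'k' vs 'd' => not anagrams

0


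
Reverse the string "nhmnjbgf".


Input: nhmnjbgf
Reading characters right to left:
  Position 7: 'f'
  Position 6: 'g'
  Position 5: 'b'
  Position 4: 'j'
  Position 3: 'n'
  Position 2: 'm'
  Position 1: 'h'
  Position 0: 'n'
Reversed: fgbjnmhn

fgbjnmhn


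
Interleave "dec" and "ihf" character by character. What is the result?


Interleaving "dec" and "ihf":
  Position 0: 'd' from first, 'i' from second => "di"
  Position 1: 'e' from first, 'h' from second => "eh"
  Position 2: 'c' from first, 'f' from second => "cf"
Result: diehcf

diehcf


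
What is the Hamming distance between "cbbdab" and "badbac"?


Comparing "cbbdab" and "badbac" position by position:
  Position 0: 'c' vs 'b' => differ
  Position 1: 'b' vs 'a' => differ
  Position 2: 'b' vs 'd' => differ
  Position 3: 'd' vs 'b' => differ
  Position 4: 'a' vs 'a' => same
  Position 5: 'b' vs 'c' => differ
Total differences (Hamming distance): 5

5


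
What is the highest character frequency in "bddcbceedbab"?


Input: bddcbceedbab
Character counts:
  'a': 1
  'b': 4
  'c': 2
  'd': 3
  'e': 2
Maximum frequency: 4

4


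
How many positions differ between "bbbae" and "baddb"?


Comparing "bbbae" and "baddb" position by position:
  Position 0: 'b' vs 'b' => same
  Position 1: 'b' vs 'a' => DIFFER
  Position 2: 'b' vs 'd' => DIFFER
  Position 3: 'a' vs 'd' => DIFFER
  Position 4: 'e' vs 'b' => DIFFER
Positions that differ: 4

4


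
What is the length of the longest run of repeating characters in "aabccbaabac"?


Input: "aabccbaabac"
Scanning for longest run:
  Position 1 ('a'): continues run of 'a', length=2
  Position 2 ('b'): new char, reset run to 1
  Position 3 ('c'): new char, reset run to 1
  Position 4 ('c'): continues run of 'c', length=2
  Position 5 ('b'): new char, reset run to 1
  Position 6 ('a'): new char, reset run to 1
  Position 7 ('a'): continues run of 'a', length=2
  Position 8 ('b'): new char, reset run to 1
  Position 9 ('a'): new char, reset run to 1
  Position 10 ('c'): new char, reset run to 1
Longest run: 'a' with length 2

2


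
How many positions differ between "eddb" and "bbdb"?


Comparing "eddb" and "bbdb" position by position:
  Position 0: 'e' vs 'b' => DIFFER
  Position 1: 'd' vs 'b' => DIFFER
  Position 2: 'd' vs 'd' => same
  Position 3: 'b' vs 'b' => same
Positions that differ: 2

2


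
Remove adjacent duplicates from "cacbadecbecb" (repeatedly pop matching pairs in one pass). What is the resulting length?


Input: cacbadecbecb
Stack-based adjacent duplicate removal:
  Read 'c': push. Stack: c
  Read 'a': push. Stack: ca
  Read 'c': push. Stack: cac
  Read 'b': push. Stack: cacb
  Read 'a': push. Stack: cacba
  Read 'd': push. Stack: cacbad
  Read 'e': push. Stack: cacbade
  Read 'c': push. Stack: cacbadec
  Read 'b': push. Stack: cacbadecb
  Read 'e': push. Stack: cacbadecbe
  Read 'c': push. Stack: cacbadecbec
  Read 'b': push. Stack: cacbadecbecb
Final stack: "cacbadecbecb" (length 12)

12


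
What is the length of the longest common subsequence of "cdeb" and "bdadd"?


LCS of "cdeb" and "bdadd"
DP table:
           b    d    a    d    d
      0    0    0    0    0    0
  c   0    0    0    0    0    0
  d   0    0    1    1    1    1
  e   0    0    1    1    1    1
  b   0    1    1    1    1    1
LCS length = dp[4][5] = 1

1


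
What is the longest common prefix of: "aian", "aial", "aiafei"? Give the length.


Words: aian, aial, aiafei
  Position 0: all 'a' => match
  Position 1: all 'i' => match
  Position 2: all 'a' => match
  Position 3: ('n', 'l', 'f') => mismatch, stop
LCP = "aia" (length 3)

3


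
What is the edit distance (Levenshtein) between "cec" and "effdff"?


Computing edit distance: "cec" -> "effdff"
DP table:
           e    f    f    d    f    f
      0    1    2    3    4    5    6
  c   1    1    2    3    4    5    6
  e   2    1    2    3    4    5    6
  c   3    2    2    3    4    5    6
Edit distance = dp[3][6] = 6

6


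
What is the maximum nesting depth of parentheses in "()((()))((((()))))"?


Input: "()((()))((((()))))"
Tracking depth:
  Position 0 '(': depth becomes 1
  Position 1 ')': depth becomes 0
  Position 2 '(': depth becomes 1
  Position 3 '(': depth becomes 2
  Position 4 '(': depth becomes 3
  Position 5 ')': depth becomes 2
  Position 6 ')': depth becomes 1
  Position 7 ')': depth becomes 0
  Position 8 '(': depth becomes 1
  Position 9 '(': depth becomes 2
  Position 10 '(': depth becomes 3
  Position 11 '(': depth becomes 4
  Position 12 '(': depth becomes 5
  Position 13 ')': depth becomes 4
  Position 14 ')': depth becomes 3
  Position 15 ')': depth becomes 2
  Position 16 ')': depth becomes 1
  Position 17 ')': depth becomes 0
Maximum depth reached: 5

5


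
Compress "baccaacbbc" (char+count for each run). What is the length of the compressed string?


Input: baccaacbbc
Runs:
  'b' x 1 => "b1"
  'a' x 1 => "a1"
  'c' x 2 => "c2"
  'a' x 2 => "a2"
  'c' x 1 => "c1"
  'b' x 2 => "b2"
  'c' x 1 => "c1"
Compressed: "b1a1c2a2c1b2c1"
Compressed length: 14

14


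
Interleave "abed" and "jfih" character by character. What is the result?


Interleaving "abed" and "jfih":
  Position 0: 'a' from first, 'j' from second => "aj"
  Position 1: 'b' from first, 'f' from second => "bf"
  Position 2: 'e' from first, 'i' from second => "ei"
  Position 3: 'd' from first, 'h' from second => "dh"
Result: ajbfeidh

ajbfeidh


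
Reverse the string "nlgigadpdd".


Input: nlgigadpdd
Reading characters right to left:
  Position 9: 'd'
  Position 8: 'd'
  Position 7: 'p'
  Position 6: 'd'
  Position 5: 'a'
  Position 4: 'g'
  Position 3: 'i'
  Position 2: 'g'
  Position 1: 'l'
  Position 0: 'n'
Reversed: ddpdagigln

ddpdagigln


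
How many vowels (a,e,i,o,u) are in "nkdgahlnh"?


Input: nkdgahlnh
Checking each character:
  'n' at position 0: consonant
  'k' at position 1: consonant
  'd' at position 2: consonant
  'g' at position 3: consonant
  'a' at position 4: vowel (running total: 1)
  'h' at position 5: consonant
  'l' at position 6: consonant
  'n' at position 7: consonant
  'h' at position 8: consonant
Total vowels: 1

1


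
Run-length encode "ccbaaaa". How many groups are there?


Input: ccbaaaa
Scanning for consecutive runs:
  Group 1: 'c' x 2 (positions 0-1)
  Group 2: 'b' x 1 (positions 2-2)
  Group 3: 'a' x 4 (positions 3-6)
Total groups: 3

3


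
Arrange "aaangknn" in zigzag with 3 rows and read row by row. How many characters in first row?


Zigzag "aaangknn" into 3 rows:
Placing characters:
  'a' => row 0
  'a' => row 1
  'a' => row 2
  'n' => row 1
  'g' => row 0
  'k' => row 1
  'n' => row 2
  'n' => row 1
Rows:
  Row 0: "ag"
  Row 1: "ankn"
  Row 2: "an"
First row length: 2

2


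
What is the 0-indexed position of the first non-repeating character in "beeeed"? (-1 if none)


Input: beeeed
Character frequencies:
  'b': 1
  'd': 1
  'e': 4
Scanning left to right for freq == 1:
  Position 0 ('b'): unique! => answer = 0

0


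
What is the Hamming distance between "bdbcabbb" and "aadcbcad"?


Comparing "bdbcabbb" and "aadcbcad" position by position:
  Position 0: 'b' vs 'a' => differ
  Position 1: 'd' vs 'a' => differ
  Position 2: 'b' vs 'd' => differ
  Position 3: 'c' vs 'c' => same
  Position 4: 'a' vs 'b' => differ
  Position 5: 'b' vs 'c' => differ
  Position 6: 'b' vs 'a' => differ
  Position 7: 'b' vs 'd' => differ
Total differences (Hamming distance): 7

7


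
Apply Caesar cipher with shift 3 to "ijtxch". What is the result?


Caesar cipher: shift "ijtxch" by 3
  'i' (pos 8) + 3 = pos 11 = 'l'
  'j' (pos 9) + 3 = pos 12 = 'm'
  't' (pos 19) + 3 = pos 22 = 'w'
  'x' (pos 23) + 3 = pos 0 = 'a'
  'c' (pos 2) + 3 = pos 5 = 'f'
  'h' (pos 7) + 3 = pos 10 = 'k'
Result: lmwafk

lmwafk


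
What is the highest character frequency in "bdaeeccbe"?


Input: bdaeeccbe
Character counts:
  'a': 1
  'b': 2
  'c': 2
  'd': 1
  'e': 3
Maximum frequency: 3

3


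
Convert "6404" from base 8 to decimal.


Input: "6404" in base 8
Positional expansion:
  Digit '6' (value 6) x 8^3 = 3072
  Digit '4' (value 4) x 8^2 = 256
  Digit '0' (value 0) x 8^1 = 0
  Digit '4' (value 4) x 8^0 = 4
Sum = 3332

3332


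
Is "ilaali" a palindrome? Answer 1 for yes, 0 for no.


Input: ilaali
Reversed: ilaali
  Compare pos 0 ('i') with pos 5 ('i'): match
  Compare pos 1 ('l') with pos 4 ('l'): match
  Compare pos 2 ('a') with pos 3 ('a'): match
Result: palindrome

1


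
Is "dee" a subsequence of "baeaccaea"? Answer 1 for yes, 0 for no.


Check if "dee" is a subsequence of "baeaccaea"
Greedy scan:
  Position 0 ('b'): no match needed
  Position 1 ('a'): no match needed
  Position 2 ('e'): no match needed
  Position 3 ('a'): no match needed
  Position 4 ('c'): no match needed
  Position 5 ('c'): no match needed
  Position 6 ('a'): no match needed
  Position 7 ('e'): no match needed
  Position 8 ('a'): no match needed
Only matched 0/3 characters => not a subsequence

0


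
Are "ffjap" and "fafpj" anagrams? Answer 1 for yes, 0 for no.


Strings: "ffjap", "fafpj"
Sorted first:  affjp
Sorted second: affjp
Sorted forms match => anagrams

1


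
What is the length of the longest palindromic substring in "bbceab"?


Input: "bbceab"
Checking substrings for palindromes:
  [0:2] "bb" (len 2) => palindrome
Longest palindromic substring: "bb" with length 2

2


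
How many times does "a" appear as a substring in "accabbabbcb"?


Searching for "a" in "accabbabbcb"
Scanning each position:
  Position 0: "a" => MATCH
  Position 1: "c" => no
  Position 2: "c" => no
  Position 3: "a" => MATCH
  Position 4: "b" => no
  Position 5: "b" => no
  Position 6: "a" => MATCH
  Position 7: "b" => no
  Position 8: "b" => no
  Position 9: "c" => no
  Position 10: "b" => no
Total occurrences: 3

3


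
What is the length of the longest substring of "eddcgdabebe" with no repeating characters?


Input: "eddcgdabebe"
Sliding window (track last position of each char):
  Position 0 ('e'): window [0,0] length 1 -- new best
  Position 1 ('d'): window [0,1] length 2 -- new best
  Position 2 ('d'): repeat (last at 1), move window start to 2
  Position 2 ('d'): window [2,2] length 1
  Position 3 ('c'): window [2,3] length 2
  Position 4 ('g'): window [2,4] length 3 -- new best
  Position 5 ('d'): repeat (last at 2), move window start to 3
  Position 5 ('d'): window [3,5] length 3
  Position 6 ('a'): window [3,6] length 4 -- new best
  Position 7 ('b'): window [3,7] length 5 -- new best
  Position 8 ('e'): window [3,8] length 6 -- new best
  Position 9 ('b'): repeat (last at 7), move window start to 8
  Position 9 ('b'): window [8,9] length 2
  Position 10 ('e'): repeat (last at 8), move window start to 9
  Position 10 ('e'): window [9,10] length 2
Longest substring with no repeats: "cgdabe" with length 6

6


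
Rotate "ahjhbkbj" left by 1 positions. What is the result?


Input: "ahjhbkbj", rotate left by 1
First 1 characters: "a"
Remaining characters: "hjhbkbj"
Concatenate remaining + first: "hjhbkbj" + "a" = "hjhbkbja"

hjhbkbja


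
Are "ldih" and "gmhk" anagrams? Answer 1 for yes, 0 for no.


Strings: "ldih", "gmhk"
Sorted first:  dhil
Sorted second: ghkm
Differ at position 0: 'd' vs 'g' => not anagrams

0


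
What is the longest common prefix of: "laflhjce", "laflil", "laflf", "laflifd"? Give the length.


Words: laflhjce, laflil, laflf, laflifd
  Position 0: all 'l' => match
  Position 1: all 'a' => match
  Position 2: all 'f' => match
  Position 3: all 'l' => match
  Position 4: ('h', 'i', 'f', 'i') => mismatch, stop
LCP = "lafl" (length 4)

4


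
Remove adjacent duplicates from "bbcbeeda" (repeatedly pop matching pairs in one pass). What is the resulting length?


Input: bbcbeeda
Stack-based adjacent duplicate removal:
  Read 'b': push. Stack: b
  Read 'b': matches stack top 'b' => pop. Stack: (empty)
  Read 'c': push. Stack: c
  Read 'b': push. Stack: cb
  Read 'e': push. Stack: cbe
  Read 'e': matches stack top 'e' => pop. Stack: cb
  Read 'd': push. Stack: cbd
  Read 'a': push. Stack: cbda
Final stack: "cbda" (length 4)

4


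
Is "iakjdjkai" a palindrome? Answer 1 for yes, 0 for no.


Input: iakjdjkai
Reversed: iakjdjkai
  Compare pos 0 ('i') with pos 8 ('i'): match
  Compare pos 1 ('a') with pos 7 ('a'): match
  Compare pos 2 ('k') with pos 6 ('k'): match
  Compare pos 3 ('j') with pos 5 ('j'): match
Result: palindrome

1


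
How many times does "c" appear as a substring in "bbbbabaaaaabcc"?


Searching for "c" in "bbbbabaaaaabcc"
Scanning each position:
  Position 0: "b" => no
  Position 1: "b" => no
  Position 2: "b" => no
  Position 3: "b" => no
  Position 4: "a" => no
  Position 5: "b" => no
  Position 6: "a" => no
  Position 7: "a" => no
  Position 8: "a" => no
  Position 9: "a" => no
  Position 10: "a" => no
  Position 11: "b" => no
  Position 12: "c" => MATCH
  Position 13: "c" => MATCH
Total occurrences: 2

2


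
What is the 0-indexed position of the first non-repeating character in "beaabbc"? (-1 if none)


Input: beaabbc
Character frequencies:
  'a': 2
  'b': 3
  'c': 1
  'e': 1
Scanning left to right for freq == 1:
  Position 0 ('b'): freq=3, skip
  Position 1 ('e'): unique! => answer = 1

1


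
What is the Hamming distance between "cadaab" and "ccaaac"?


Comparing "cadaab" and "ccaaac" position by position:
  Position 0: 'c' vs 'c' => same
  Position 1: 'a' vs 'c' => differ
  Position 2: 'd' vs 'a' => differ
  Position 3: 'a' vs 'a' => same
  Position 4: 'a' vs 'a' => same
  Position 5: 'b' vs 'c' => differ
Total differences (Hamming distance): 3

3


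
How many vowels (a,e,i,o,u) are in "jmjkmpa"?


Input: jmjkmpa
Checking each character:
  'j' at position 0: consonant
  'm' at position 1: consonant
  'j' at position 2: consonant
  'k' at position 3: consonant
  'm' at position 4: consonant
  'p' at position 5: consonant
  'a' at position 6: vowel (running total: 1)
Total vowels: 1

1


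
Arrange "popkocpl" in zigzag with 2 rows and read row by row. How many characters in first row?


Zigzag "popkocpl" into 2 rows:
Placing characters:
  'p' => row 0
  'o' => row 1
  'p' => row 0
  'k' => row 1
  'o' => row 0
  'c' => row 1
  'p' => row 0
  'l' => row 1
Rows:
  Row 0: "ppop"
  Row 1: "okcl"
First row length: 4

4


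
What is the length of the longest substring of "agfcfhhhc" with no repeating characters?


Input: "agfcfhhhc"
Sliding window (track last position of each char):
  Position 0 ('a'): window [0,0] length 1 -- new best
  Position 1 ('g'): window [0,1] length 2 -- new best
  Position 2 ('f'): window [0,2] length 3 -- new best
  Position 3 ('c'): window [0,3] length 4 -- new best
  Position 4 ('f'): repeat (last at 2), move window start to 3
  Position 4 ('f'): window [3,4] length 2
  Position 5 ('h'): window [3,5] length 3
  Position 6 ('h'): repeat (last at 5), move window start to 6
  Position 6 ('h'): window [6,6] length 1
  Position 7 ('h'): repeat (last at 6), move window start to 7
  Position 7 ('h'): window [7,7] length 1
  Position 8 ('c'): window [7,8] length 2
Longest substring with no repeats: "agfc" with length 4

4


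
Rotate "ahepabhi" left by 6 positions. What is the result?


Input: "ahepabhi", rotate left by 6
First 6 characters: "ahepab"
Remaining characters: "hi"
Concatenate remaining + first: "hi" + "ahepab" = "hiahepab"

hiahepab


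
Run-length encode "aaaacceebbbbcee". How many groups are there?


Input: aaaacceebbbbcee
Scanning for consecutive runs:
  Group 1: 'a' x 4 (positions 0-3)
  Group 2: 'c' x 2 (positions 4-5)
  Group 3: 'e' x 2 (positions 6-7)
  Group 4: 'b' x 4 (positions 8-11)
  Group 5: 'c' x 1 (positions 12-12)
  Group 6: 'e' x 2 (positions 13-14)
Total groups: 6

6


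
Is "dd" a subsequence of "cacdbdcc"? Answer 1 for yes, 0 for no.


Check if "dd" is a subsequence of "cacdbdcc"
Greedy scan:
  Position 0 ('c'): no match needed
  Position 1 ('a'): no match needed
  Position 2 ('c'): no match needed
  Position 3 ('d'): matches sub[0] = 'd'
  Position 4 ('b'): no match needed
  Position 5 ('d'): matches sub[1] = 'd'
  Position 6 ('c'): no match needed
  Position 7 ('c'): no match needed
All 2 characters matched => is a subsequence

1


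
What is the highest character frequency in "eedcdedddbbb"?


Input: eedcdedddbbb
Character counts:
  'b': 3
  'c': 1
  'd': 5
  'e': 3
Maximum frequency: 5

5


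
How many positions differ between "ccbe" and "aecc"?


Comparing "ccbe" and "aecc" position by position:
  Position 0: 'c' vs 'a' => DIFFER
  Position 1: 'c' vs 'e' => DIFFER
  Position 2: 'b' vs 'c' => DIFFER
  Position 3: 'e' vs 'c' => DIFFER
Positions that differ: 4

4


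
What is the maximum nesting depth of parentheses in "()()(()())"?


Input: "()()(()())"
Tracking depth:
  Position 0 '(': depth becomes 1
  Position 1 ')': depth becomes 0
  Position 2 '(': depth becomes 1
  Position 3 ')': depth becomes 0
  Position 4 '(': depth becomes 1
  Position 5 '(': depth becomes 2
  Position 6 ')': depth becomes 1
  Position 7 '(': depth becomes 2
  Position 8 ')': depth becomes 1
  Position 9 ')': depth becomes 0
Maximum depth reached: 2

2


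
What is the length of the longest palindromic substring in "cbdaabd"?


Input: "cbdaabd"
Checking substrings for palindromes:
  [3:5] "aa" (len 2) => palindrome
Longest palindromic substring: "aa" with length 2

2


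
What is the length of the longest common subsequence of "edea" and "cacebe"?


LCS of "edea" and "cacebe"
DP table:
           c    a    c    e    b    e
      0    0    0    0    0    0    0
  e   0    0    0    0    1    1    1
  d   0    0    0    0    1    1    1
  e   0    0    0    0    1    1    2
  a   0    0    1    1    1    1    2
LCS length = dp[4][6] = 2

2


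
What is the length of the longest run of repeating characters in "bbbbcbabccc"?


Input: "bbbbcbabccc"
Scanning for longest run:
  Position 1 ('b'): continues run of 'b', length=2
  Position 2 ('b'): continues run of 'b', length=3
  Position 3 ('b'): continues run of 'b', length=4
  Position 4 ('c'): new char, reset run to 1
  Position 5 ('b'): new char, reset run to 1
  Position 6 ('a'): new char, reset run to 1
  Position 7 ('b'): new char, reset run to 1
  Position 8 ('c'): new char, reset run to 1
  Position 9 ('c'): continues run of 'c', length=2
  Position 10 ('c'): continues run of 'c', length=3
Longest run: 'b' with length 4

4


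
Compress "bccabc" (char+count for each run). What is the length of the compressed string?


Input: bccabc
Runs:
  'b' x 1 => "b1"
  'c' x 2 => "c2"
  'a' x 1 => "a1"
  'b' x 1 => "b1"
  'c' x 1 => "c1"
Compressed: "b1c2a1b1c1"
Compressed length: 10

10


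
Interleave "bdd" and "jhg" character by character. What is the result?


Interleaving "bdd" and "jhg":
  Position 0: 'b' from first, 'j' from second => "bj"
  Position 1: 'd' from first, 'h' from second => "dh"
  Position 2: 'd' from first, 'g' from second => "dg"
Result: bjdhdg

bjdhdg


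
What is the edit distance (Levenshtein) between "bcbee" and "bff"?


Computing edit distance: "bcbee" -> "bff"
DP table:
           b    f    f
      0    1    2    3
  b   1    0    1    2
  c   2    1    1    2
  b   3    2    2    2
  e   4    3    3    3
  e   5    4    4    4
Edit distance = dp[5][3] = 4

4


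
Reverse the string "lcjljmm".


Input: lcjljmm
Reading characters right to left:
  Position 6: 'm'
  Position 5: 'm'
  Position 4: 'j'
  Position 3: 'l'
  Position 2: 'j'
  Position 1: 'c'
  Position 0: 'l'
Reversed: mmjljcl

mmjljcl


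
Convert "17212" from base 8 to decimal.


Input: "17212" in base 8
Positional expansion:
  Digit '1' (value 1) x 8^4 = 4096
  Digit '7' (value 7) x 8^3 = 3584
  Digit '2' (value 2) x 8^2 = 128
  Digit '1' (value 1) x 8^1 = 8
  Digit '2' (value 2) x 8^0 = 2
Sum = 7818

7818


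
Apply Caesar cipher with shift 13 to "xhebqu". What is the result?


Caesar cipher: shift "xhebqu" by 13
  'x' (pos 23) + 13 = pos 10 = 'k'
  'h' (pos 7) + 13 = pos 20 = 'u'
  'e' (pos 4) + 13 = pos 17 = 'r'
  'b' (pos 1) + 13 = pos 14 = 'o'
  'q' (pos 16) + 13 = pos 3 = 'd'
  'u' (pos 20) + 13 = pos 7 = 'h'
Result: kurodh

kurodh


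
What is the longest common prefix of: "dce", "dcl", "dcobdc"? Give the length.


Words: dce, dcl, dcobdc
  Position 0: all 'd' => match
  Position 1: all 'c' => match
  Position 2: ('e', 'l', 'o') => mismatch, stop
LCP = "dc" (length 2)

2


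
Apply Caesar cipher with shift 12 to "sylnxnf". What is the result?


Caesar cipher: shift "sylnxnf" by 12
  's' (pos 18) + 12 = pos 4 = 'e'
  'y' (pos 24) + 12 = pos 10 = 'k'
  'l' (pos 11) + 12 = pos 23 = 'x'
  'n' (pos 13) + 12 = pos 25 = 'z'
  'x' (pos 23) + 12 = pos 9 = 'j'
  'n' (pos 13) + 12 = pos 25 = 'z'
  'f' (pos 5) + 12 = pos 17 = 'r'
Result: ekxzjzr

ekxzjzr


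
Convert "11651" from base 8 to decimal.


Input: "11651" in base 8
Positional expansion:
  Digit '1' (value 1) x 8^4 = 4096
  Digit '1' (value 1) x 8^3 = 512
  Digit '6' (value 6) x 8^2 = 384
  Digit '5' (value 5) x 8^1 = 40
  Digit '1' (value 1) x 8^0 = 1
Sum = 5033

5033


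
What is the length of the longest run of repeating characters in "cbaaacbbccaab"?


Input: "cbaaacbbccaab"
Scanning for longest run:
  Position 1 ('b'): new char, reset run to 1
  Position 2 ('a'): new char, reset run to 1
  Position 3 ('a'): continues run of 'a', length=2
  Position 4 ('a'): continues run of 'a', length=3
  Position 5 ('c'): new char, reset run to 1
  Position 6 ('b'): new char, reset run to 1
  Position 7 ('b'): continues run of 'b', length=2
  Position 8 ('c'): new char, reset run to 1
  Position 9 ('c'): continues run of 'c', length=2
  Position 10 ('a'): new char, reset run to 1
  Position 11 ('a'): continues run of 'a', length=2
  Position 12 ('b'): new char, reset run to 1
Longest run: 'a' with length 3

3


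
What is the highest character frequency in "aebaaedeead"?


Input: aebaaedeead
Character counts:
  'a': 4
  'b': 1
  'd': 2
  'e': 4
Maximum frequency: 4

4


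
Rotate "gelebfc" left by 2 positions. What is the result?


Input: "gelebfc", rotate left by 2
First 2 characters: "ge"
Remaining characters: "lebfc"
Concatenate remaining + first: "lebfc" + "ge" = "lebfcge"

lebfcge


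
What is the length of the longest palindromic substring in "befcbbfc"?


Input: "befcbbfc"
Checking substrings for palindromes:
  [4:6] "bb" (len 2) => palindrome
Longest palindromic substring: "bb" with length 2

2


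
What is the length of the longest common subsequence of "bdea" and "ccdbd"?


LCS of "bdea" and "ccdbd"
DP table:
           c    c    d    b    d
      0    0    0    0    0    0
  b   0    0    0    0    1    1
  d   0    0    0    1    1    2
  e   0    0    0    1    1    2
  a   0    0    0    1    1    2
LCS length = dp[4][5] = 2

2


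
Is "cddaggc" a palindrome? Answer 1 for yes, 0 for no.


Input: cddaggc
Reversed: cggaddc
  Compare pos 0 ('c') with pos 6 ('c'): match
  Compare pos 1 ('d') with pos 5 ('g'): MISMATCH
  Compare pos 2 ('d') with pos 4 ('g'): MISMATCH
Result: not a palindrome

0


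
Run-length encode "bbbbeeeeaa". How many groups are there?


Input: bbbbeeeeaa
Scanning for consecutive runs:
  Group 1: 'b' x 4 (positions 0-3)
  Group 2: 'e' x 4 (positions 4-7)
  Group 3: 'a' x 2 (positions 8-9)
Total groups: 3

3


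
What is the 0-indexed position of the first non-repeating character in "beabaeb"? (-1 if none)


Input: beabaeb
Character frequencies:
  'a': 2
  'b': 3
  'e': 2
Scanning left to right for freq == 1:
  Position 0 ('b'): freq=3, skip
  Position 1 ('e'): freq=2, skip
  Position 2 ('a'): freq=2, skip
  Position 3 ('b'): freq=3, skip
  Position 4 ('a'): freq=2, skip
  Position 5 ('e'): freq=2, skip
  Position 6 ('b'): freq=3, skip
  No unique character found => answer = -1

-1


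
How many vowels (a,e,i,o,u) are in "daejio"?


Input: daejio
Checking each character:
  'd' at position 0: consonant
  'a' at position 1: vowel (running total: 1)
  'e' at position 2: vowel (running total: 2)
  'j' at position 3: consonant
  'i' at position 4: vowel (running total: 3)
  'o' at position 5: vowel (running total: 4)
Total vowels: 4

4


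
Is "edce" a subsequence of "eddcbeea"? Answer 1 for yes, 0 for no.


Check if "edce" is a subsequence of "eddcbeea"
Greedy scan:
  Position 0 ('e'): matches sub[0] = 'e'
  Position 1 ('d'): matches sub[1] = 'd'
  Position 2 ('d'): no match needed
  Position 3 ('c'): matches sub[2] = 'c'
  Position 4 ('b'): no match needed
  Position 5 ('e'): matches sub[3] = 'e'
  Position 6 ('e'): no match needed
  Position 7 ('a'): no match needed
All 4 characters matched => is a subsequence

1


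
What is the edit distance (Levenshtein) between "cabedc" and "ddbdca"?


Computing edit distance: "cabedc" -> "ddbdca"
DP table:
           d    d    b    d    c    a
      0    1    2    3    4    5    6
  c   1    1    2    3    4    4    5
  a   2    2    2    3    4    5    4
  b   3    3    3    2    3    4    5
  e   4    4    4    3    3    4    5
  d   5    4    4    4    3    4    5
  c   6    5    5    5    4    3    4
Edit distance = dp[6][6] = 4

4


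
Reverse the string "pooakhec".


Input: pooakhec
Reading characters right to left:
  Position 7: 'c'
  Position 6: 'e'
  Position 5: 'h'
  Position 4: 'k'
  Position 3: 'a'
  Position 2: 'o'
  Position 1: 'o'
  Position 0: 'p'
Reversed: cehkaoop

cehkaoop


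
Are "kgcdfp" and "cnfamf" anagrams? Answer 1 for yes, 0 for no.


Strings: "kgcdfp", "cnfamf"
Sorted first:  cdfgkp
Sorted second: acffmn
Differ at position 0: 'c' vs 'a' => not anagrams

0


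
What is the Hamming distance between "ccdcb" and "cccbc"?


Comparing "ccdcb" and "cccbc" position by position:
  Position 0: 'c' vs 'c' => same
  Position 1: 'c' vs 'c' => same
  Position 2: 'd' vs 'c' => differ
  Position 3: 'c' vs 'b' => differ
  Position 4: 'b' vs 'c' => differ
Total differences (Hamming distance): 3

3


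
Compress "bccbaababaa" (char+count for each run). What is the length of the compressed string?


Input: bccbaababaa
Runs:
  'b' x 1 => "b1"
  'c' x 2 => "c2"
  'b' x 1 => "b1"
  'a' x 2 => "a2"
  'b' x 1 => "b1"
  'a' x 1 => "a1"
  'b' x 1 => "b1"
  'a' x 2 => "a2"
Compressed: "b1c2b1a2b1a1b1a2"
Compressed length: 16

16


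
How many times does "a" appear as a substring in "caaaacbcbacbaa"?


Searching for "a" in "caaaacbcbacbaa"
Scanning each position:
  Position 0: "c" => no
  Position 1: "a" => MATCH
  Position 2: "a" => MATCH
  Position 3: "a" => MATCH
  Position 4: "a" => MATCH
  Position 5: "c" => no
  Position 6: "b" => no
  Position 7: "c" => no
  Position 8: "b" => no
  Position 9: "a" => MATCH
  Position 10: "c" => no
  Position 11: "b" => no
  Position 12: "a" => MATCH
  Position 13: "a" => MATCH
Total occurrences: 7

7


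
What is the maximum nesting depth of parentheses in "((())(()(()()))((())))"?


Input: "((())(()(()()))((())))"
Tracking depth:
  Position 0 '(': depth becomes 1
  Position 1 '(': depth becomes 2
  Position 2 '(': depth becomes 3
  Position 3 ')': depth becomes 2
  Position 4 ')': depth becomes 1
  Position 5 '(': depth becomes 2
  Position 6 '(': depth becomes 3
  Position 7 ')': depth becomes 2
  Position 8 '(': depth becomes 3
  Position 9 '(': depth becomes 4
  Position 10 ')': depth becomes 3
  Position 11 '(': depth becomes 4
  Position 12 ')': depth becomes 3
  Position 13 ')': depth becomes 2
  Position 14 ')': depth becomes 1
  Position 15 '(': depth becomes 2
  Position 16 '(': depth becomes 3
  Position 17 '(': depth becomes 4
  Position 18 ')': depth becomes 3
  Position 19 ')': depth becomes 2
  Position 20 ')': depth becomes 1
  Position 21 ')': depth becomes 0
Maximum depth reached: 4

4


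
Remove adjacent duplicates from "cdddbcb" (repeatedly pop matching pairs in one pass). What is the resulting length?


Input: cdddbcb
Stack-based adjacent duplicate removal:
  Read 'c': push. Stack: c
  Read 'd': push. Stack: cd
  Read 'd': matches stack top 'd' => pop. Stack: c
  Read 'd': push. Stack: cd
  Read 'b': push. Stack: cdb
  Read 'c': push. Stack: cdbc
  Read 'b': push. Stack: cdbcb
Final stack: "cdbcb" (length 5)

5


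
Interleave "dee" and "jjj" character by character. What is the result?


Interleaving "dee" and "jjj":
  Position 0: 'd' from first, 'j' from second => "dj"
  Position 1: 'e' from first, 'j' from second => "ej"
  Position 2: 'e' from first, 'j' from second => "ej"
Result: djejej

djejej


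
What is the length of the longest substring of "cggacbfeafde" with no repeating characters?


Input: "cggacbfeafde"
Sliding window (track last position of each char):
  Position 0 ('c'): window [0,0] length 1 -- new best
  Position 1 ('g'): window [0,1] length 2 -- new best
  Position 2 ('g'): repeat (last at 1), move window start to 2
  Position 2 ('g'): window [2,2] length 1
  Position 3 ('a'): window [2,3] length 2
  Position 4 ('c'): window [2,4] length 3 -- new best
  Position 5 ('b'): window [2,5] length 4 -- new best
  Position 6 ('f'): window [2,6] length 5 -- new best
  Position 7 ('e'): window [2,7] length 6 -- new best
  Position 8 ('a'): repeat (last at 3), move window start to 4
  Position 8 ('a'): window [4,8] length 5
  Position 9 ('f'): repeat (last at 6), move window start to 7
  Position 9 ('f'): window [7,9] length 3
  Position 10 ('d'): window [7,10] length 4
  Position 11 ('e'): repeat (last at 7), move window start to 8
  Position 11 ('e'): window [8,11] length 4
Longest substring with no repeats: "gacbfe" with length 6

6


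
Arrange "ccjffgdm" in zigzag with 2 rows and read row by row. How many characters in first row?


Zigzag "ccjffgdm" into 2 rows:
Placing characters:
  'c' => row 0
  'c' => row 1
  'j' => row 0
  'f' => row 1
  'f' => row 0
  'g' => row 1
  'd' => row 0
  'm' => row 1
Rows:
  Row 0: "cjfd"
  Row 1: "cfgm"
First row length: 4

4


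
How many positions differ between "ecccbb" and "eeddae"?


Comparing "ecccbb" and "eeddae" position by position:
  Position 0: 'e' vs 'e' => same
  Position 1: 'c' vs 'e' => DIFFER
  Position 2: 'c' vs 'd' => DIFFER
  Position 3: 'c' vs 'd' => DIFFER
  Position 4: 'b' vs 'a' => DIFFER
  Position 5: 'b' vs 'e' => DIFFER
Positions that differ: 5

5


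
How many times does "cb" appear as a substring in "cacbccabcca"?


Searching for "cb" in "cacbccabcca"
Scanning each position:
  Position 0: "ca" => no
  Position 1: "ac" => no
  Position 2: "cb" => MATCH
  Position 3: "bc" => no
  Position 4: "cc" => no
  Position 5: "ca" => no
  Position 6: "ab" => no
  Position 7: "bc" => no
  Position 8: "cc" => no
  Position 9: "ca" => no
Total occurrences: 1

1


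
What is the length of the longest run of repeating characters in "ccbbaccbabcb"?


Input: "ccbbaccbabcb"
Scanning for longest run:
  Position 1 ('c'): continues run of 'c', length=2
  Position 2 ('b'): new char, reset run to 1
  Position 3 ('b'): continues run of 'b', length=2
  Position 4 ('a'): new char, reset run to 1
  Position 5 ('c'): new char, reset run to 1
  Position 6 ('c'): continues run of 'c', length=2
  Position 7 ('b'): new char, reset run to 1
  Position 8 ('a'): new char, reset run to 1
  Position 9 ('b'): new char, reset run to 1
  Position 10 ('c'): new char, reset run to 1
  Position 11 ('b'): new char, reset run to 1
Longest run: 'c' with length 2

2


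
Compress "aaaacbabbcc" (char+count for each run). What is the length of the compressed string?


Input: aaaacbabbcc
Runs:
  'a' x 4 => "a4"
  'c' x 1 => "c1"
  'b' x 1 => "b1"
  'a' x 1 => "a1"
  'b' x 2 => "b2"
  'c' x 2 => "c2"
Compressed: "a4c1b1a1b2c2"
Compressed length: 12

12


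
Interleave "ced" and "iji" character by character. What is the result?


Interleaving "ced" and "iji":
  Position 0: 'c' from first, 'i' from second => "ci"
  Position 1: 'e' from first, 'j' from second => "ej"
  Position 2: 'd' from first, 'i' from second => "di"
Result: ciejdi

ciejdi


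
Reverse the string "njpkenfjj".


Input: njpkenfjj
Reading characters right to left:
  Position 8: 'j'
  Position 7: 'j'
  Position 6: 'f'
  Position 5: 'n'
  Position 4: 'e'
  Position 3: 'k'
  Position 2: 'p'
  Position 1: 'j'
  Position 0: 'n'
Reversed: jjfnekpjn

jjfnekpjn


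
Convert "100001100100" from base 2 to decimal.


Input: "100001100100" in base 2
Positional expansion:
  Digit '1' (value 1) x 2^11 = 2048
  Digit '0' (value 0) x 2^10 = 0
  Digit '0' (value 0) x 2^9 = 0
  Digit '0' (value 0) x 2^8 = 0
  Digit '0' (value 0) x 2^7 = 0
  Digit '1' (value 1) x 2^6 = 64
  Digit '1' (value 1) x 2^5 = 32
  Digit '0' (value 0) x 2^4 = 0
  Digit '0' (value 0) x 2^3 = 0
  Digit '1' (value 1) x 2^2 = 4
  Digit '0' (value 0) x 2^1 = 0
  Digit '0' (value 0) x 2^0 = 0
Sum = 2148

2148


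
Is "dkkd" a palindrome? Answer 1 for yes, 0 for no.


Input: dkkd
Reversed: dkkd
  Compare pos 0 ('d') with pos 3 ('d'): match
  Compare pos 1 ('k') with pos 2 ('k'): match
Result: palindrome

1


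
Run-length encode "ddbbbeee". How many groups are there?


Input: ddbbbeee
Scanning for consecutive runs:
  Group 1: 'd' x 2 (positions 0-1)
  Group 2: 'b' x 3 (positions 2-4)
  Group 3: 'e' x 3 (positions 5-7)
Total groups: 3

3


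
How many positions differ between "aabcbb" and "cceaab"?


Comparing "aabcbb" and "cceaab" position by position:
  Position 0: 'a' vs 'c' => DIFFER
  Position 1: 'a' vs 'c' => DIFFER
  Position 2: 'b' vs 'e' => DIFFER
  Position 3: 'c' vs 'a' => DIFFER
  Position 4: 'b' vs 'a' => DIFFER
  Position 5: 'b' vs 'b' => same
Positions that differ: 5

5


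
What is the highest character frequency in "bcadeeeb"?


Input: bcadeeeb
Character counts:
  'a': 1
  'b': 2
  'c': 1
  'd': 1
  'e': 3
Maximum frequency: 3

3
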